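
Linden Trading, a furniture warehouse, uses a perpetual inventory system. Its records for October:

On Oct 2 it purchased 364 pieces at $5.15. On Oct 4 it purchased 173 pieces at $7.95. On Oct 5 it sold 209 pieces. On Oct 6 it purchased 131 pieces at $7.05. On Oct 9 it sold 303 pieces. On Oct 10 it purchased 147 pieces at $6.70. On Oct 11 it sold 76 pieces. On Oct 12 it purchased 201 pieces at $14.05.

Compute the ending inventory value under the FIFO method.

Ending inventory = $4,372.95

Oct 5, 209 sold [FIFO — oldest first]: 209 @ $5.15 = $1,076.35
Oct 9, 303 sold [FIFO — oldest first]: 155 @ $5.15 + 148 @ $7.95 = $1,974.85
Oct 11, 76 sold [FIFO — oldest first]: 25 @ $7.95 + 51 @ $7.05 = $558.30
Total COGS = $1,076.35 + $1,974.85 + $558.30 = $3,609.50
Ending inventory: 80 @ $7.05 + 147 @ $6.70 + 201 @ $14.05 = $4,372.95
Check: goods available $7,982.45 = COGS $3,609.50 + ending $4,372.95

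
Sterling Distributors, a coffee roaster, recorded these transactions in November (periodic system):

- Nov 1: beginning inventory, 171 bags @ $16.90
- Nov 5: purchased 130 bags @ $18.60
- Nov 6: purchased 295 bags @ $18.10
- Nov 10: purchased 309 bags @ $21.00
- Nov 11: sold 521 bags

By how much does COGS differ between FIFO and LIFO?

FIFO COGS: 171 @ $16.90 + 130 @ $18.60 + 220 @ $18.10 = $9,289.90
LIFO COGS: 309 @ $21.00 + 212 @ $18.10 = $10,326.20
Difference = |$9,289.90 − $10,326.20| = $1,036.30

$1,036.30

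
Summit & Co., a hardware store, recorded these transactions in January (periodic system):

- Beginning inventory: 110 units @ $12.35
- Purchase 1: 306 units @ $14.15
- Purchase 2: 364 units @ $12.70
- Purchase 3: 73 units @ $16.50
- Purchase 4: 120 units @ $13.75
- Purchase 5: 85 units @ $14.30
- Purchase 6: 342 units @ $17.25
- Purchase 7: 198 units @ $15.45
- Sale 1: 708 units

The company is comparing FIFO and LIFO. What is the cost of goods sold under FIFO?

COGS = $9,396.80

FIFO COGS: 110 @ $12.35 + 306 @ $14.15 + 292 @ $12.70 = $9,396.80
LIFO COGS: 198 @ $15.45 + 342 @ $17.25 + 85 @ $14.30 + 83 @ $13.75 = $11,315.35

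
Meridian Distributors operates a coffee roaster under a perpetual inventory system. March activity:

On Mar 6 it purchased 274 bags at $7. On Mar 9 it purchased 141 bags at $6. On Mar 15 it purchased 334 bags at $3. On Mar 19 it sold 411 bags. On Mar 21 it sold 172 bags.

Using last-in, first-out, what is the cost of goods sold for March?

Mar 19, 411 sold [LIFO — newest first]: 334 @ $3 + 77 @ $6 = $1,464
Mar 21, 172 sold [LIFO — newest first]: 64 @ $6 + 108 @ $7 = $1,140
Total COGS = $1,464 + $1,140 = $2,604
Ending inventory: 166 @ $7 = $1,162

COGS = $2,604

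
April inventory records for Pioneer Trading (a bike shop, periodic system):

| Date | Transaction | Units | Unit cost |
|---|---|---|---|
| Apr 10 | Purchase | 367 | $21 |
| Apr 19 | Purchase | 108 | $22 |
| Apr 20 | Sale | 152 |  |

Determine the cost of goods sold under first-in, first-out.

Apr 20, 152 sold [FIFO — oldest first]: 152 @ $21 = $3,192
Ending inventory: 215 @ $21 + 108 @ $22 = $6,891
Check: goods available $10,083 = COGS $3,192 + ending $6,891

COGS = $3,192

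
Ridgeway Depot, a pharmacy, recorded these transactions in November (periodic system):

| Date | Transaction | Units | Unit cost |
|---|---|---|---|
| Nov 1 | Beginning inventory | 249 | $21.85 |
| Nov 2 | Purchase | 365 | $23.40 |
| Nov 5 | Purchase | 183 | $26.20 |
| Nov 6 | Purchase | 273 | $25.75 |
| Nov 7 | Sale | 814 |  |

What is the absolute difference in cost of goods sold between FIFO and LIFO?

FIFO COGS: 249 @ $21.85 + 365 @ $23.40 + 183 @ $26.20 + 17 @ $25.75 = $19,214.00
LIFO COGS: 273 @ $25.75 + 183 @ $26.20 + 358 @ $23.40 = $20,201.55
Difference = |$19,214.00 − $20,201.55| = $987.55

$987.55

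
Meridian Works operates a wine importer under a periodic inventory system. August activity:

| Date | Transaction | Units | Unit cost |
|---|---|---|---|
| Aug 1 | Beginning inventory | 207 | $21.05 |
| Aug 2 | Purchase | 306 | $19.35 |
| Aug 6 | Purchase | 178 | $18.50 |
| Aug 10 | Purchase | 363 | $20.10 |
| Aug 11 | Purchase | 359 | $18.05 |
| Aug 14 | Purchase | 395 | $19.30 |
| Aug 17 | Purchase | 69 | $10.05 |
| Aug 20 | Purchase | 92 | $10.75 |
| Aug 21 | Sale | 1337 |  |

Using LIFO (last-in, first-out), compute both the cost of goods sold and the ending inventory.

Aug 21, 1337 sold [LIFO — newest first]: 92 @ $10.75 + 69 @ $10.05 + 395 @ $19.30 + 359 @ $18.05 + 363 @ $20.10 + 59 @ $18.50 = $24,173.70
Ending inventory: 207 @ $21.05 + 306 @ $19.35 + 119 @ $18.50 = $12,479.95
Check: goods available $36,653.65 = COGS $24,173.70 + ending $12,479.95

COGS = $24,173.70; ending inventory = $12,479.95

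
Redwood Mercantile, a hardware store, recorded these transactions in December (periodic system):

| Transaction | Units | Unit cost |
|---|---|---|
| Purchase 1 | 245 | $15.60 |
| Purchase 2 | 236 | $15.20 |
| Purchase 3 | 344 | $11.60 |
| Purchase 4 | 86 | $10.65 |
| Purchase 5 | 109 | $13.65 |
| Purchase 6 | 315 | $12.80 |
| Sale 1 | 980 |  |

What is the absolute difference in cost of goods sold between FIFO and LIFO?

FIFO COGS: 245 @ $15.60 + 236 @ $15.20 + 344 @ $11.60 + 86 @ $10.65 + 69 @ $13.65 = $13,257.35
LIFO COGS: 315 @ $12.80 + 109 @ $13.65 + 86 @ $10.65 + 344 @ $11.60 + 126 @ $15.20 = $12,341.35
Difference = |$13,257.35 − $12,341.35| = $916.00

$916.00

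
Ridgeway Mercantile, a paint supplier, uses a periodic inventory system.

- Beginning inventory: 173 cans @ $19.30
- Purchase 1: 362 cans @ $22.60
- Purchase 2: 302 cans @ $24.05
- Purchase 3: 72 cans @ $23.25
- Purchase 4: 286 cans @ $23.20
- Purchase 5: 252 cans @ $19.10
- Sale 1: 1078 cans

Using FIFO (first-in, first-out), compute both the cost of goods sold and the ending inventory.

Sale 1 (1078) [FIFO — oldest first]: 173 @ $19.30 + 362 @ $22.60 + 302 @ $24.05 + 72 @ $23.25 + 169 @ $23.20 = $24,378.00
Ending inventory: 117 @ $23.20 + 252 @ $19.10 = $7,527.60
Check: goods available $31,905.60 = COGS $24,378.00 + ending $7,527.60

COGS = $24,378.00; ending inventory = $7,527.60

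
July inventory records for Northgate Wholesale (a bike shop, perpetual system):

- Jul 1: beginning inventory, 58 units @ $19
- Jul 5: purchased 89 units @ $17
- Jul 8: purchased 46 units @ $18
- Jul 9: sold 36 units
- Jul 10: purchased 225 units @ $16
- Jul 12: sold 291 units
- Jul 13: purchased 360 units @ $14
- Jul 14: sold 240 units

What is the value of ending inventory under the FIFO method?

Jul 9, 36 sold [FIFO — oldest first]: 36 @ $19 = $684
Jul 12, 291 sold [FIFO — oldest first]: 22 @ $19 + 89 @ $17 + 46 @ $18 + 134 @ $16 = $4,903
Jul 14, 240 sold [FIFO — oldest first]: 91 @ $16 + 149 @ $14 = $3,542
Total COGS = $684 + $4,903 + $3,542 = $9,129
Ending inventory: 211 @ $14 = $2,954

Ending inventory = $2,954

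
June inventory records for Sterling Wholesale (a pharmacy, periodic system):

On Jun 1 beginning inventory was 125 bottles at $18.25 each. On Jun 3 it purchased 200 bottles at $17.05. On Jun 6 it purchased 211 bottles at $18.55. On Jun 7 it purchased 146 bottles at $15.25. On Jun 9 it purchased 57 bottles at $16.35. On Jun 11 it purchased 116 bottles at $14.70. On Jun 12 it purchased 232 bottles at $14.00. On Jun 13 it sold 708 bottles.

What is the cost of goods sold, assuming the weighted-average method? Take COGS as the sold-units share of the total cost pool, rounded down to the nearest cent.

COGS = $11,539.65

Jun 13, sell 708: 708/1087 × $17,716.95 → $11,539.65
Ending inventory (cost pool remaining) = $6,177.30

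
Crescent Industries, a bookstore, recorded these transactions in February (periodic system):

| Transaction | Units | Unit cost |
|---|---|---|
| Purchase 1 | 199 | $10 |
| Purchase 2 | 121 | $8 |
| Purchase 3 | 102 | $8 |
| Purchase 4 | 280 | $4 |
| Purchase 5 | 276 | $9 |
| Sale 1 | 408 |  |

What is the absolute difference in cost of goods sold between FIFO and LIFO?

$650

FIFO COGS: 199 @ $10 + 121 @ $8 + 88 @ $8 = $3,662
LIFO COGS: 276 @ $9 + 132 @ $4 = $3,012
Difference = |$3,662 − $3,012| = $650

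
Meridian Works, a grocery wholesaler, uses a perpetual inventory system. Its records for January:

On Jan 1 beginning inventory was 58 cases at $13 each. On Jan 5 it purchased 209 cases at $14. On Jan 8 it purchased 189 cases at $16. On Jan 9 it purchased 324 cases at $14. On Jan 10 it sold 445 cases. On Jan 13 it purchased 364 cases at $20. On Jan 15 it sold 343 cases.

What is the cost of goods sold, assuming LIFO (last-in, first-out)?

Jan 10, 445 sold [LIFO — newest first]: 324 @ $14 + 121 @ $16 = $6,472
Jan 15, 343 sold [LIFO — newest first]: 343 @ $20 = $6,860
Total COGS = $6,472 + $6,860 = $13,332
Ending inventory: 58 @ $13 + 209 @ $14 + 68 @ $16 + 21 @ $20 = $5,188
Check: goods available $18,520 = COGS $13,332 + ending $5,188

COGS = $13,332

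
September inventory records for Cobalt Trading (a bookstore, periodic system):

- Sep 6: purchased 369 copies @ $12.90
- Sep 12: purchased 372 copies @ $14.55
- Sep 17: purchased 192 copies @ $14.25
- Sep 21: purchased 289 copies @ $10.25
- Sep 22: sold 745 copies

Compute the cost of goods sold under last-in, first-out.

Sep 22, 745 sold [LIFO — newest first]: 289 @ $10.25 + 192 @ $14.25 + 264 @ $14.55 = $9,539.45
Ending inventory: 369 @ $12.90 + 108 @ $14.55 = $6,331.50
Check: goods available $15,870.95 = COGS $9,539.45 + ending $6,331.50

COGS = $9,539.45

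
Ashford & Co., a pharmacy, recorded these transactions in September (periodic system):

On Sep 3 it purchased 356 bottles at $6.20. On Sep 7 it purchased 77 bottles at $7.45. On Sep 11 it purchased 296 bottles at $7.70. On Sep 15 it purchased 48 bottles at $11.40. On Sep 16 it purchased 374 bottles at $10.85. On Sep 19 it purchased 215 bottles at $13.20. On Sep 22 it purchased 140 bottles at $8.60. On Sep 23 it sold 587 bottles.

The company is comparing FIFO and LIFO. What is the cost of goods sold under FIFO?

COGS = $3,966.65

FIFO COGS: 356 @ $6.20 + 77 @ $7.45 + 154 @ $7.70 = $3,966.65
LIFO COGS: 140 @ $8.60 + 215 @ $13.20 + 232 @ $10.85 = $6,559.20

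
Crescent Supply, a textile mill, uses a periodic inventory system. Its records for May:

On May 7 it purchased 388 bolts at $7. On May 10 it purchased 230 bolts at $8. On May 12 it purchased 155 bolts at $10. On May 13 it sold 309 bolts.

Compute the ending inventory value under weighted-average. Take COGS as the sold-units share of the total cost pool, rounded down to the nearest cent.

Ending inventory = $3,665.18

May 13, sell 309: 309/773 × $6,106.00 → $2,440.82
Ending inventory (cost pool remaining) = $3,665.18
Check: goods available $6,106.00 = COGS $2,440.82 + ending $3,665.18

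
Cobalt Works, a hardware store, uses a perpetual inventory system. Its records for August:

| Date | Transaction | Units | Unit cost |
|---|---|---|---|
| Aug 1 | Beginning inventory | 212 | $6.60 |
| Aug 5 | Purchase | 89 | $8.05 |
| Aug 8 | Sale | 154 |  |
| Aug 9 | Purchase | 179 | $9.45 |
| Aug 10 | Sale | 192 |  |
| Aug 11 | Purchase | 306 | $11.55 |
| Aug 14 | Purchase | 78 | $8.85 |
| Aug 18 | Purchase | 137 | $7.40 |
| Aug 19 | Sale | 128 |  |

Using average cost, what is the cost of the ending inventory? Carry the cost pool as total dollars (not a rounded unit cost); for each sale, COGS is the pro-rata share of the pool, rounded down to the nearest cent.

Ending inventory = $5,115.86

After Aug 1: 212 on hand, pool $1,399.20 (≈ $6.6000 each)
After Aug 5: 301 on hand, pool $2,115.65 (≈ $7.0287 each)
Aug 8, sell 154: 154/301 × $2,115.65 → $1,082.42
After Aug 9: 326 on hand, pool $2,724.78 (≈ $8.3582 each)
Aug 10, sell 192: 192/326 × $2,724.78 → $1,604.77
After Aug 11: 440 on hand, pool $4,654.31 (≈ $10.5780 each)
After Aug 14: 518 on hand, pool $5,344.61 (≈ $10.3178 each)
After Aug 18: 655 on hand, pool $6,358.41 (≈ $9.7075 each)
Aug 19, sell 128: 128/655 × $6,358.41 → $1,242.55
Total COGS = $1,082.42 + $1,604.77 + $1,242.55 = $3,929.74
Ending inventory (cost pool remaining) = $5,115.86
Check: goods available $9,045.60 = COGS $3,929.74 + ending $5,115.86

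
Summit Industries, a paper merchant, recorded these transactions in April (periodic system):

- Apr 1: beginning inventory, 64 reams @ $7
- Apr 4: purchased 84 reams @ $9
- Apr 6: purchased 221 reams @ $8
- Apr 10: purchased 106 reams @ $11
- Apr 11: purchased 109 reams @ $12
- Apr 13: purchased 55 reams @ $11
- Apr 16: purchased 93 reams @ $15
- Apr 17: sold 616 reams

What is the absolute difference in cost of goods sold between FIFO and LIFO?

$732

FIFO COGS: 64 @ $7 + 84 @ $9 + 221 @ $8 + 106 @ $11 + 109 @ $12 + 32 @ $11 = $5,798
LIFO COGS: 93 @ $15 + 55 @ $11 + 109 @ $12 + 106 @ $11 + 221 @ $8 + 32 @ $9 = $6,530
Difference = |$5,798 − $6,530| = $732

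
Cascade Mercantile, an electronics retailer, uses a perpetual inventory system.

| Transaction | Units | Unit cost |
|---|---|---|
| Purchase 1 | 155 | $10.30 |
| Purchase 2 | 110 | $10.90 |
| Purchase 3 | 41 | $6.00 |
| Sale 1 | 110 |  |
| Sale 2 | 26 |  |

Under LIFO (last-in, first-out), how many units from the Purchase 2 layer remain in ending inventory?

Sale 1 (110) [LIFO — newest first]: 41 @ $6.00 + 69 @ $10.90 = $998.10
Sale 2 (26) [LIFO — newest first]: 26 @ $10.90 = $283.40
Total COGS = $998.10 + $283.40 = $1,281.50
Ending inventory: 155 @ $10.30 + 15 @ $10.90 = $1,760.00
Check: goods available $3,041.50 = COGS $1,281.50 + ending $1,760.00

15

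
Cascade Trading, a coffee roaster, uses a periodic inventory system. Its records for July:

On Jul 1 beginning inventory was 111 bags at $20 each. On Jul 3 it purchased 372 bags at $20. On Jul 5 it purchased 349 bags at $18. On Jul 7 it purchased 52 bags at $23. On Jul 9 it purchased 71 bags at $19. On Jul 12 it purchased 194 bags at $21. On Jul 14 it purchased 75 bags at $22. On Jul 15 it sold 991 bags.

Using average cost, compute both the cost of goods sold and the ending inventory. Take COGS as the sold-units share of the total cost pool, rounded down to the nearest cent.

Jul 15, sell 991: 991/1224 × $24,211.00 → $19,602.20
Ending inventory (cost pool remaining) = $4,608.80

COGS = $19,602.20; ending inventory = $4,608.80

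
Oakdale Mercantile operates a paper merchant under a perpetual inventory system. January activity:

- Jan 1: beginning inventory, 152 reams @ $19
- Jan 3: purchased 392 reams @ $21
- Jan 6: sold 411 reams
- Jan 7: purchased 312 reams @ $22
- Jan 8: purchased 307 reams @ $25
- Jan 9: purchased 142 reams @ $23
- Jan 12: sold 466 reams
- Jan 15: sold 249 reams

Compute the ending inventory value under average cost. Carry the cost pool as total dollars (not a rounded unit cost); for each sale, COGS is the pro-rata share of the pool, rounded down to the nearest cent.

After Jan 1: 152 on hand, pool $2,888.00 (≈ $19.0000 each)
After Jan 3: 544 on hand, pool $11,120.00 (≈ $20.4412 each)
Jan 6, sell 411: 411/544 × $11,120.00 → $8,401.32
After Jan 7: 445 on hand, pool $9,582.68 (≈ $21.5341 each)
After Jan 8: 752 on hand, pool $17,257.68 (≈ $22.9490 each)
After Jan 9: 894 on hand, pool $20,523.68 (≈ $22.9571 each)
Jan 12, sell 466: 466/894 × $20,523.68 → $10,698.02
Jan 15, sell 249: 249/428 × $9,825.66 → $5,716.33
Total COGS = $8,401.32 + $10,698.02 + $5,716.33 = $24,815.67
Ending inventory (cost pool remaining) = $4,109.33

Ending inventory = $4,109.33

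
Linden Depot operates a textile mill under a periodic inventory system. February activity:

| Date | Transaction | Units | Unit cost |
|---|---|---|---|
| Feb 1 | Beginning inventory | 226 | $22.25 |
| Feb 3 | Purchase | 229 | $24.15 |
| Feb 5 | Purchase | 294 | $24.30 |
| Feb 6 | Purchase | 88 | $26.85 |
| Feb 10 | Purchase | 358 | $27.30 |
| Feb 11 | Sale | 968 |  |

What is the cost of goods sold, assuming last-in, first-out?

Feb 11, 968 sold [LIFO — newest first]: 358 @ $27.30 + 88 @ $26.85 + 294 @ $24.30 + 228 @ $24.15 = $24,786.60
Ending inventory: 226 @ $22.25 + 1 @ $24.15 = $5,052.65

COGS = $24,786.60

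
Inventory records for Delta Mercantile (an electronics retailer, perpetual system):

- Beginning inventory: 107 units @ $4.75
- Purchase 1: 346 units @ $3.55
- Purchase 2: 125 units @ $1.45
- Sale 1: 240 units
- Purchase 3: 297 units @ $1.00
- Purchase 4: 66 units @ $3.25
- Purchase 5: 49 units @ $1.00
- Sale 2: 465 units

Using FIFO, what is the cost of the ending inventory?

Ending inventory = $433.50

Sale 1 (240) [FIFO — oldest first]: 107 @ $4.75 + 133 @ $3.55 = $980.40
Sale 2 (465) [FIFO — oldest first]: 213 @ $3.55 + 125 @ $1.45 + 127 @ $1.00 = $1,064.40
Total COGS = $980.40 + $1,064.40 = $2,044.80
Ending inventory: 170 @ $1.00 + 66 @ $3.25 + 49 @ $1.00 = $433.50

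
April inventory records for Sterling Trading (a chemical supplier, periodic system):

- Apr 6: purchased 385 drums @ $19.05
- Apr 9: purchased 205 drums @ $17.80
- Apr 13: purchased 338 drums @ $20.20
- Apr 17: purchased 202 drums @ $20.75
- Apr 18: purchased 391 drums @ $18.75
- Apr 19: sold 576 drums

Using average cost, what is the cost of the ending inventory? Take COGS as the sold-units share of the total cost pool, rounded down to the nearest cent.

Ending inventory = $18,225.02

Apr 19, sell 576: 576/1521 × $29,333.60 → $11,108.58
Ending inventory (cost pool remaining) = $18,225.02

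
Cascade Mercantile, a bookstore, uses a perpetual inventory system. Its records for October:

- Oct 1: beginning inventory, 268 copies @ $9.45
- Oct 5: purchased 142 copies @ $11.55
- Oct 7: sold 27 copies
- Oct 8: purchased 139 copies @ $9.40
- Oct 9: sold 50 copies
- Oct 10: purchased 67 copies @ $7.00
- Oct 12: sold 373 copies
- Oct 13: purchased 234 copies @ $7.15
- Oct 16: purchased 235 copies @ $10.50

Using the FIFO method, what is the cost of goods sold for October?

COGS = $4,548.70

Oct 7, 27 sold [FIFO — oldest first]: 27 @ $9.45 = $255.15
Oct 9, 50 sold [FIFO — oldest first]: 50 @ $9.45 = $472.50
Oct 12, 373 sold [FIFO — oldest first]: 191 @ $9.45 + 142 @ $11.55 + 40 @ $9.40 = $3,821.05
Total COGS = $255.15 + $472.50 + $3,821.05 = $4,548.70
Ending inventory: 99 @ $9.40 + 67 @ $7.00 + 234 @ $7.15 + 235 @ $10.50 = $5,540.20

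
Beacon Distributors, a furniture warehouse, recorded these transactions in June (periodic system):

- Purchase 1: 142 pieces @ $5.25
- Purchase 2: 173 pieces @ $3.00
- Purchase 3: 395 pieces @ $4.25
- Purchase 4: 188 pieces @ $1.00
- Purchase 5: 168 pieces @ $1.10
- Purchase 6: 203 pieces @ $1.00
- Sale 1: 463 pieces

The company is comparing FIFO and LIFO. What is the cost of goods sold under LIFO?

FIFO COGS: 142 @ $5.25 + 173 @ $3.00 + 148 @ $4.25 = $1,893.50
LIFO COGS: 203 @ $1.00 + 168 @ $1.10 + 92 @ $1.00 = $479.80

COGS = $479.80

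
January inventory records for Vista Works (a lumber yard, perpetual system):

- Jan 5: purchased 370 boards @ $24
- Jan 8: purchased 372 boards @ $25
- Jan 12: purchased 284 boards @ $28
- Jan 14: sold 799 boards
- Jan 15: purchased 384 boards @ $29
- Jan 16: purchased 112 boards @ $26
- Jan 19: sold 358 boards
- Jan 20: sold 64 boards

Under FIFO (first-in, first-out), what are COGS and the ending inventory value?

COGS = $31,787; ending inventory = $8,393

Jan 14, 799 sold [FIFO — oldest first]: 370 @ $24 + 372 @ $25 + 57 @ $28 = $19,776
Jan 19, 358 sold [FIFO — oldest first]: 227 @ $28 + 131 @ $29 = $10,155
Jan 20, 64 sold [FIFO — oldest first]: 64 @ $29 = $1,856
Total COGS = $19,776 + $10,155 + $1,856 = $31,787
Ending inventory: 189 @ $29 + 112 @ $26 = $8,393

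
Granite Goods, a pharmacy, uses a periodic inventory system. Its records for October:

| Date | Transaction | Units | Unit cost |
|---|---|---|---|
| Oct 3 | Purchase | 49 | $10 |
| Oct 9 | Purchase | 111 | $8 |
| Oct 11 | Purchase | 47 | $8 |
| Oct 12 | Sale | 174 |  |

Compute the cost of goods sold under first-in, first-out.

COGS = $1,490

Oct 12, 174 sold [FIFO — oldest first]: 49 @ $10 + 111 @ $8 + 14 @ $8 = $1,490
Ending inventory: 33 @ $8 = $264
Check: goods available $1,754 = COGS $1,490 + ending $264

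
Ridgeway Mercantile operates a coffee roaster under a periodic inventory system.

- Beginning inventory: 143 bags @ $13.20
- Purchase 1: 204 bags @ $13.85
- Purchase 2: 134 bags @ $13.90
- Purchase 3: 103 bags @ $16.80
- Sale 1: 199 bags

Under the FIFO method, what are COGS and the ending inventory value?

COGS = $2,663.20; ending inventory = $5,642.80

Sale 1 (199) [FIFO — oldest first]: 143 @ $13.20 + 56 @ $13.85 = $2,663.20
Ending inventory: 148 @ $13.85 + 134 @ $13.90 + 103 @ $16.80 = $5,642.80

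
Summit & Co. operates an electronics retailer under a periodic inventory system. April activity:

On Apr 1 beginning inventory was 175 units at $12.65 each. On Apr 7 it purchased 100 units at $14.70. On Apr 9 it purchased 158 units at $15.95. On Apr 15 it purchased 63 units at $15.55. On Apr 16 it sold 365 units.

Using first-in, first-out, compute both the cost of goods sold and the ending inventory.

COGS = $5,119.25; ending inventory = $2,064.25

Apr 16, 365 sold [FIFO — oldest first]: 175 @ $12.65 + 100 @ $14.70 + 90 @ $15.95 = $5,119.25
Ending inventory: 68 @ $15.95 + 63 @ $15.55 = $2,064.25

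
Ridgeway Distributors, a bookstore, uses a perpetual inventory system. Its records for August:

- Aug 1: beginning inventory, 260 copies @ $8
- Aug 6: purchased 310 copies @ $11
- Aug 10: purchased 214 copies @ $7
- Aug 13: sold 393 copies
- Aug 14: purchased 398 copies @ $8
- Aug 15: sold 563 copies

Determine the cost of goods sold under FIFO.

Aug 13, 393 sold [FIFO — oldest first]: 260 @ $8 + 133 @ $11 = $3,543
Aug 15, 563 sold [FIFO — oldest first]: 177 @ $11 + 214 @ $7 + 172 @ $8 = $4,821
Total COGS = $3,543 + $4,821 = $8,364
Ending inventory: 226 @ $8 = $1,808

COGS = $8,364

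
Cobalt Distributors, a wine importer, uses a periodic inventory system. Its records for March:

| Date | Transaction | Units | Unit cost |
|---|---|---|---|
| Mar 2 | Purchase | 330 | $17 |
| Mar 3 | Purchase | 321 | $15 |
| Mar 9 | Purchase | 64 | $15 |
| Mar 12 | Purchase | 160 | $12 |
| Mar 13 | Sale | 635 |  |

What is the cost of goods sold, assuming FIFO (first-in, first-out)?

COGS = $10,185

Mar 13, 635 sold [FIFO — oldest first]: 330 @ $17 + 305 @ $15 = $10,185
Ending inventory: 16 @ $15 + 64 @ $15 + 160 @ $12 = $3,120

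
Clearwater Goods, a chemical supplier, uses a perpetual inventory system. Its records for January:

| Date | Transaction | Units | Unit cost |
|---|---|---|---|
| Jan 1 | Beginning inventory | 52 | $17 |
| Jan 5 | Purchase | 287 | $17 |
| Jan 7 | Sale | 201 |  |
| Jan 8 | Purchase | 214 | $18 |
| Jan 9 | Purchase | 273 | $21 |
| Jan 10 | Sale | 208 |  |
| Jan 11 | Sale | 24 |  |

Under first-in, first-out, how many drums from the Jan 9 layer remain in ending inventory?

273

Jan 7, 201 sold [FIFO — oldest first]: 52 @ $17 + 149 @ $17 = $3,417
Jan 10, 208 sold [FIFO — oldest first]: 138 @ $17 + 70 @ $18 = $3,606
Jan 11, 24 sold [FIFO — oldest first]: 24 @ $18 = $432
Total COGS = $3,417 + $3,606 + $432 = $7,455
Ending inventory: 120 @ $18 + 273 @ $21 = $7,893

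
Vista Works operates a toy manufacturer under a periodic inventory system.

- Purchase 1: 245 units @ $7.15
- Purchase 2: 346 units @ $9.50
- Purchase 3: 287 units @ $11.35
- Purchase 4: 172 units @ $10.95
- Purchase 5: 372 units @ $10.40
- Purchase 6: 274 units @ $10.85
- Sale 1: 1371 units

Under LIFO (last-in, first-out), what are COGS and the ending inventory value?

COGS = $14,509.55; ending inventory = $2,511.75

Sale 1 (1371) [LIFO — newest first]: 274 @ $10.85 + 372 @ $10.40 + 172 @ $10.95 + 287 @ $11.35 + 266 @ $9.50 = $14,509.55
Ending inventory: 245 @ $7.15 + 80 @ $9.50 = $2,511.75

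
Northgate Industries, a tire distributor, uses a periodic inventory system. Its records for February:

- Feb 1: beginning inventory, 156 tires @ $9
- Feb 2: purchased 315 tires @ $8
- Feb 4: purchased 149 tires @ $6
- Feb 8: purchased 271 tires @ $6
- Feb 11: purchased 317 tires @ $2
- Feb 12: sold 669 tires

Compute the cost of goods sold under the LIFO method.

Feb 12, 669 sold [LIFO — newest first]: 317 @ $2 + 271 @ $6 + 81 @ $6 = $2,746
Ending inventory: 156 @ $9 + 315 @ $8 + 68 @ $6 = $4,332

COGS = $2,746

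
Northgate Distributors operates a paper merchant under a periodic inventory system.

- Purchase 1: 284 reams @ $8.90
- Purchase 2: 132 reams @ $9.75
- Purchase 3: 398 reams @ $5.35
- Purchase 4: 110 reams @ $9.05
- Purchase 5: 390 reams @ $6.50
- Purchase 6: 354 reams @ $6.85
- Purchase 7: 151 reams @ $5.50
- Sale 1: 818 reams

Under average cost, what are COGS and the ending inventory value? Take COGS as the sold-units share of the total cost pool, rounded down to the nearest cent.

COGS = $5,724.56; ending inventory = $7,005.24

Sale 1, sell 818: 818/1819 × $12,729.80 → $5,724.56
Ending inventory (cost pool remaining) = $7,005.24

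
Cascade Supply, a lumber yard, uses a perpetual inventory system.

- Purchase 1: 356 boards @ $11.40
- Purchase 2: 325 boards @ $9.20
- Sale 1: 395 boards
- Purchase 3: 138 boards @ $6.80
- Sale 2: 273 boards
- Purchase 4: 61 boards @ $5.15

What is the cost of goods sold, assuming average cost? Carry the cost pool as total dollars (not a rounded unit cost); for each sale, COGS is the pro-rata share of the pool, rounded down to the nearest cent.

After Purchase 1: 356 on hand, pool $4,058.40 (≈ $11.4000 each)
After Purchase 2: 681 on hand, pool $7,048.40 (≈ $10.3501 each)
Sale 1, sell 395: 395/681 × $7,048.40 → $4,088.27
After Purchase 3: 424 on hand, pool $3,898.53 (≈ $9.1946 each)
Sale 2, sell 273: 273/424 × $3,898.53 → $2,510.13
After Purchase 4: 212 on hand, pool $1,702.55 (≈ $8.0309 each)
Total COGS = $4,088.27 + $2,510.13 = $6,598.40
Ending inventory (cost pool remaining) = $1,702.55

COGS = $6,598.40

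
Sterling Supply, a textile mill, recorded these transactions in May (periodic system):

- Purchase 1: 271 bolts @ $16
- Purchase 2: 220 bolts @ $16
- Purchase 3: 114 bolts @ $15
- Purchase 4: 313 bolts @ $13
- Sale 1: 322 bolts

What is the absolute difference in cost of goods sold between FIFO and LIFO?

FIFO COGS: 271 @ $16 + 51 @ $16 = $5,152
LIFO COGS: 313 @ $13 + 9 @ $15 = $4,204
Difference = |$5,152 − $4,204| = $948

$948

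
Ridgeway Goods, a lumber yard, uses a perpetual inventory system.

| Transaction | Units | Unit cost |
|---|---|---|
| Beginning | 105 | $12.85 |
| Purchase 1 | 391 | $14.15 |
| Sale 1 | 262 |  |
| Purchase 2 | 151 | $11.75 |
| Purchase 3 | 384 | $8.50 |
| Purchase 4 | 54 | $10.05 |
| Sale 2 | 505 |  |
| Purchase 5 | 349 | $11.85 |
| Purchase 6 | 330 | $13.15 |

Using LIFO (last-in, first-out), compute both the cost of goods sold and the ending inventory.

Sale 1 (262) [LIFO — newest first]: 262 @ $14.15 = $3,707.30
Sale 2 (505) [LIFO — newest first]: 54 @ $10.05 + 384 @ $8.50 + 67 @ $11.75 = $4,593.95
Total COGS = $3,707.30 + $4,593.95 = $8,301.25
Ending inventory: 105 @ $12.85 + 129 @ $14.15 + 84 @ $11.75 + 349 @ $11.85 + 330 @ $13.15 = $12,636.75

COGS = $8,301.25; ending inventory = $12,636.75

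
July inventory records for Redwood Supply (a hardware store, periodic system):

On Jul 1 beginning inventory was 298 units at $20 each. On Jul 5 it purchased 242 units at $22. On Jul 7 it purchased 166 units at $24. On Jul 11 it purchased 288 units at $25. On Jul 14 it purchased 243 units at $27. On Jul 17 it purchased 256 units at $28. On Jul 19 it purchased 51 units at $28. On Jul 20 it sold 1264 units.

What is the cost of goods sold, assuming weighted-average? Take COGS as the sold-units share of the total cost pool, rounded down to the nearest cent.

Jul 20, sell 1264: 1264/1544 × $37,625.00 → $30,801.81
Ending inventory (cost pool remaining) = $6,823.19

COGS = $30,801.81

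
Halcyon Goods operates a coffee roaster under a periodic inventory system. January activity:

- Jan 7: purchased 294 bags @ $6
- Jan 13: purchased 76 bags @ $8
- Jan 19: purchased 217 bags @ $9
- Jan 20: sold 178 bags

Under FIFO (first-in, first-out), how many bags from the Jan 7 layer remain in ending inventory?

Jan 20, 178 sold [FIFO — oldest first]: 178 @ $6 = $1,068
Ending inventory: 116 @ $6 + 76 @ $8 + 217 @ $9 = $3,257

116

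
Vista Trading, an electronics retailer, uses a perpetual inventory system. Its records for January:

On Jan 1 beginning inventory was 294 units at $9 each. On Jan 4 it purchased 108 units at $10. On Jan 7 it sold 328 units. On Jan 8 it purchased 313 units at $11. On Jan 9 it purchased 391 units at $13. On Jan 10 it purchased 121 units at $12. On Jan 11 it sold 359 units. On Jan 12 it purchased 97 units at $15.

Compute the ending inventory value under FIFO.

Jan 7, 328 sold [FIFO — oldest first]: 294 @ $9 + 34 @ $10 = $2,986
Jan 11, 359 sold [FIFO — oldest first]: 74 @ $10 + 285 @ $11 = $3,875
Total COGS = $2,986 + $3,875 = $6,861
Ending inventory: 28 @ $11 + 391 @ $13 + 121 @ $12 + 97 @ $15 = $8,298

Ending inventory = $8,298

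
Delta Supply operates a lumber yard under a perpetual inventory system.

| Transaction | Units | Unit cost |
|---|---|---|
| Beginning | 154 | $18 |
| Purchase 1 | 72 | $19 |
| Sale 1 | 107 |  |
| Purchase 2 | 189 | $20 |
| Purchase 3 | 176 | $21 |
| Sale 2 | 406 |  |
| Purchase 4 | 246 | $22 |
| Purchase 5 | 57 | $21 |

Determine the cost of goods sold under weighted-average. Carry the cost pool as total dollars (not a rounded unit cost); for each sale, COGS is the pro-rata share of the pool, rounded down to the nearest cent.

COGS = $10,059.88

After Beginning: 154 on hand, pool $2,772.00 (≈ $18.0000 each)
After Purchase 1: 226 on hand, pool $4,140.00 (≈ $18.3186 each)
Sale 1, sell 107: 107/226 × $4,140.00 → $1,960.08
After Purchase 2: 308 on hand, pool $5,959.92 (≈ $19.3504 each)
After Purchase 3: 484 on hand, pool $9,655.92 (≈ $19.9502 each)
Sale 2, sell 406: 406/484 × $9,655.92 → $8,099.80
After Purchase 4: 324 on hand, pool $6,968.12 (≈ $21.5065 each)
After Purchase 5: 381 on hand, pool $8,165.12 (≈ $21.4308 each)
Total COGS = $1,960.08 + $8,099.80 = $10,059.88
Ending inventory (cost pool remaining) = $8,165.12
Check: goods available $18,225.00 = COGS $10,059.88 + ending $8,165.12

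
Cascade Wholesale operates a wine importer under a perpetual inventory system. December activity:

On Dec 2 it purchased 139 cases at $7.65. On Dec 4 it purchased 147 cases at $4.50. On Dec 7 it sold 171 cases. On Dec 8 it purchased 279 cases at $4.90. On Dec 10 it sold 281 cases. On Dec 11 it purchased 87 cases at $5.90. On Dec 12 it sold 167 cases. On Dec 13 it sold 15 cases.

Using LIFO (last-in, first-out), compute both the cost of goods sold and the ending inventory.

Dec 7, 171 sold [LIFO — newest first]: 147 @ $4.50 + 24 @ $7.65 = $845.10
Dec 10, 281 sold [LIFO — newest first]: 279 @ $4.90 + 2 @ $7.65 = $1,382.40
Dec 12, 167 sold [LIFO — newest first]: 87 @ $5.90 + 80 @ $7.65 = $1,125.30
Dec 13, 15 sold [LIFO — newest first]: 15 @ $7.65 = $114.75
Total COGS = $845.10 + $1,382.40 + $1,125.30 + $114.75 = $3,467.55
Ending inventory: 18 @ $7.65 = $137.70

COGS = $3,467.55; ending inventory = $137.70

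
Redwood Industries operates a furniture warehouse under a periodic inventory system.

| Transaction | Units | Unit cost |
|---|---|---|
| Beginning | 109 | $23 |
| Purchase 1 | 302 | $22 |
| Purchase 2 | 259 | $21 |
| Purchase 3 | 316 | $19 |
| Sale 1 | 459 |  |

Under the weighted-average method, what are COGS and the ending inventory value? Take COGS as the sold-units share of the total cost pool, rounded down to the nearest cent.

COGS = $9,586.86; ending inventory = $11,007.14

Sale 1, sell 459: 459/986 × $20,594.00 → $9,586.86
Ending inventory (cost pool remaining) = $11,007.14
Check: goods available $20,594.00 = COGS $9,586.86 + ending $11,007.14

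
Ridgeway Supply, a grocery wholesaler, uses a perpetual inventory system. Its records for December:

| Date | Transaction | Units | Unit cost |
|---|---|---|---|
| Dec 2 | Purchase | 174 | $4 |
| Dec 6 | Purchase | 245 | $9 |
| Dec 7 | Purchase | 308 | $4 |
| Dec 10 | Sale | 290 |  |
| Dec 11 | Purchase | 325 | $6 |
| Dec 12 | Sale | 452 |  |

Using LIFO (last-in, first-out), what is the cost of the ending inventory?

Ending inventory = $1,920

Dec 10, 290 sold [LIFO — newest first]: 290 @ $4 = $1,160
Dec 12, 452 sold [LIFO — newest first]: 325 @ $6 + 18 @ $4 + 109 @ $9 = $3,003
Total COGS = $1,160 + $3,003 = $4,163
Ending inventory: 174 @ $4 + 136 @ $9 = $1,920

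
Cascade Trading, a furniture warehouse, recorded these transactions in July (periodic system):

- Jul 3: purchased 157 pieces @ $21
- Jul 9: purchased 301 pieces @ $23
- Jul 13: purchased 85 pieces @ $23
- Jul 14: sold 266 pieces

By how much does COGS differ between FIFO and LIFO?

FIFO COGS: 157 @ $21 + 109 @ $23 = $5,804
LIFO COGS: 85 @ $23 + 181 @ $23 = $6,118
Difference = |$5,804 − $6,118| = $314

$314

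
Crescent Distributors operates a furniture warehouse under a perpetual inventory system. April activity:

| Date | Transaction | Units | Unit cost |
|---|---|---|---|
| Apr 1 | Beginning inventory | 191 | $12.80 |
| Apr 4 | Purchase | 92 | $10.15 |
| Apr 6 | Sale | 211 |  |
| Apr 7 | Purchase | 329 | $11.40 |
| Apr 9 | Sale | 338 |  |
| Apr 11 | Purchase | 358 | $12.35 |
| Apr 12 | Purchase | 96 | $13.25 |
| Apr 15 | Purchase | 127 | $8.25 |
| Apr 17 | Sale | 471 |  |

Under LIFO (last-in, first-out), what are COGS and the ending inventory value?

COGS = $11,705.35; ending inventory = $2,164.90

Apr 6, 211 sold [LIFO — newest first]: 92 @ $10.15 + 119 @ $12.80 = $2,457.00
Apr 9, 338 sold [LIFO — newest first]: 329 @ $11.40 + 9 @ $12.80 = $3,865.80
Apr 17, 471 sold [LIFO — newest first]: 127 @ $8.25 + 96 @ $13.25 + 248 @ $12.35 = $5,382.55
Total COGS = $2,457.00 + $3,865.80 + $5,382.55 = $11,705.35
Ending inventory: 63 @ $12.80 + 110 @ $12.35 = $2,164.90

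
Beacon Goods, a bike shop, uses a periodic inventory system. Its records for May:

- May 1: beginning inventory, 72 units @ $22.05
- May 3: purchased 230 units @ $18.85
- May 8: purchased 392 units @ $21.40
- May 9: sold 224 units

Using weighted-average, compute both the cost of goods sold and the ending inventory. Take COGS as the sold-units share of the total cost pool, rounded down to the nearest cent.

COGS = $4,619.40; ending inventory = $9,692.50

May 9, sell 224: 224/694 × $14,311.90 → $4,619.40
Ending inventory (cost pool remaining) = $9,692.50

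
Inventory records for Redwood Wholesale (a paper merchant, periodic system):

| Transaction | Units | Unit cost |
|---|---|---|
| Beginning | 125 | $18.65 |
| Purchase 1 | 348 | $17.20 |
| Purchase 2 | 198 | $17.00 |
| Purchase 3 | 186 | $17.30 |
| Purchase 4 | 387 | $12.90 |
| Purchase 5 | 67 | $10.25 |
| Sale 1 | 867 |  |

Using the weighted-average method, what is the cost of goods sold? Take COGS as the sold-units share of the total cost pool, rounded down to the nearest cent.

COGS = $13,609.91

Sale 1, sell 867: 867/1311 × $20,579.70 → $13,609.91
Ending inventory (cost pool remaining) = $6,969.79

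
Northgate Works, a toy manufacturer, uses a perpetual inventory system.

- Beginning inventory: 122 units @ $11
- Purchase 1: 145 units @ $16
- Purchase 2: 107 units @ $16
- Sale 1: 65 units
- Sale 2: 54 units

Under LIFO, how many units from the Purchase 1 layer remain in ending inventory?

Sale 1 (65) [LIFO — newest first]: 65 @ $16 = $1,040
Sale 2 (54) [LIFO — newest first]: 42 @ $16 + 12 @ $16 = $864
Total COGS = $1,040 + $864 = $1,904
Ending inventory: 122 @ $11 + 133 @ $16 = $3,470

133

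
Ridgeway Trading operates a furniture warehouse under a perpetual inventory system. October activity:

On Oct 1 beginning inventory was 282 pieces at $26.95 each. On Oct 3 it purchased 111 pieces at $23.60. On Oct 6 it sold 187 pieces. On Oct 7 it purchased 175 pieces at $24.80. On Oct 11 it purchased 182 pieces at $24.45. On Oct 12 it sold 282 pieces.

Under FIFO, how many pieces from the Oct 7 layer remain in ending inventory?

99

Oct 6, 187 sold [FIFO — oldest first]: 187 @ $26.95 = $5,039.65
Oct 12, 282 sold [FIFO — oldest first]: 95 @ $26.95 + 111 @ $23.60 + 76 @ $24.80 = $7,064.65
Total COGS = $5,039.65 + $7,064.65 = $12,104.30
Ending inventory: 99 @ $24.80 + 182 @ $24.45 = $6,905.10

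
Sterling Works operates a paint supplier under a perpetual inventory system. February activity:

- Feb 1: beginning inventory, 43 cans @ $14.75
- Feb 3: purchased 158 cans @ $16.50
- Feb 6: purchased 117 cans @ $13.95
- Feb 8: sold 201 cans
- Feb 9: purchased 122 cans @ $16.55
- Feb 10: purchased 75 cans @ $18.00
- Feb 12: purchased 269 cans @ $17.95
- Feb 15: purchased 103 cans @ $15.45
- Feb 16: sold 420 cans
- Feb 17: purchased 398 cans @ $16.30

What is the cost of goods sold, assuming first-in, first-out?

COGS = $10,145.20

Feb 8, 201 sold [FIFO — oldest first]: 43 @ $14.75 + 158 @ $16.50 = $3,241.25
Feb 16, 420 sold [FIFO — oldest first]: 117 @ $13.95 + 122 @ $16.55 + 75 @ $18.00 + 106 @ $17.95 = $6,903.95
Total COGS = $3,241.25 + $6,903.95 = $10,145.20
Ending inventory: 163 @ $17.95 + 103 @ $15.45 + 398 @ $16.30 = $11,004.60
Check: goods available $21,149.80 = COGS $10,145.20 + ending $11,004.60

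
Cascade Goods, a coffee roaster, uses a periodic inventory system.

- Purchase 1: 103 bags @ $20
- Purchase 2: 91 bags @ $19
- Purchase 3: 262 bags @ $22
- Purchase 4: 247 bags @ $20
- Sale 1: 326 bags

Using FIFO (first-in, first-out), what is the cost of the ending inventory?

Sale 1 (326) [FIFO — oldest first]: 103 @ $20 + 91 @ $19 + 132 @ $22 = $6,693
Ending inventory: 130 @ $22 + 247 @ $20 = $7,800
Check: goods available $14,493 = COGS $6,693 + ending $7,800

Ending inventory = $7,800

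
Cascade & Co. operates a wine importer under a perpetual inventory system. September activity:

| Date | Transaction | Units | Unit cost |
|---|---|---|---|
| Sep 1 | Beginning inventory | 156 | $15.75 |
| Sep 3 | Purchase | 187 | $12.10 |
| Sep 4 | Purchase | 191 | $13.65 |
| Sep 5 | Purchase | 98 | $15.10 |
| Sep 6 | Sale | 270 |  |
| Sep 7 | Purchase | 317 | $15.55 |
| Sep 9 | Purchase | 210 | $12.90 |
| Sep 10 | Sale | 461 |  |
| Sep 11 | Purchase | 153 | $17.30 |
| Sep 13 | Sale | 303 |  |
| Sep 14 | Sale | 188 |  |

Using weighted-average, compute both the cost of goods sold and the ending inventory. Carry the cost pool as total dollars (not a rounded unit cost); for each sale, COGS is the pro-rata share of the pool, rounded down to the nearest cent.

COGS = $17,736.03; ending inventory = $1,355.87

After Sep 1: 156 on hand, pool $2,457.00 (≈ $15.7500 each)
After Sep 3: 343 on hand, pool $4,719.70 (≈ $13.7601 each)
After Sep 4: 534 on hand, pool $7,326.85 (≈ $13.7207 each)
After Sep 5: 632 on hand, pool $8,806.65 (≈ $13.9346 each)
Sep 6, sell 270: 270/632 × $8,806.65 → $3,762.33
After Sep 7: 679 on hand, pool $9,973.67 (≈ $14.6888 each)
After Sep 9: 889 on hand, pool $12,682.67 (≈ $14.2662 each)
Sep 10, sell 461: 461/889 × $12,682.67 → $6,576.72
After Sep 11: 581 on hand, pool $8,752.85 (≈ $15.0651 each)
Sep 13, sell 303: 303/581 × $8,752.85 → $4,564.73
Sep 14, sell 188: 188/278 × $4,188.12 → $2,832.25
Total COGS = $3,762.33 + $6,576.72 + $4,564.73 + $2,832.25 = $17,736.03
Ending inventory (cost pool remaining) = $1,355.87
Check: goods available $19,091.90 = COGS $17,736.03 + ending $1,355.87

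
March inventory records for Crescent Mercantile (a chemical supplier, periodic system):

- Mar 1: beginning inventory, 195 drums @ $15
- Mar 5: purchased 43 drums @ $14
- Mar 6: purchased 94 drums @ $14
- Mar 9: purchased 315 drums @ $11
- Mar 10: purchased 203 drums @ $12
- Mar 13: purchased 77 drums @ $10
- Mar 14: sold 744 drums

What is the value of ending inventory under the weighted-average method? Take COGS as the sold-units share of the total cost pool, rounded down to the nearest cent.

Ending inventory = $2,273.00

Mar 14, sell 744: 744/927 × $11,514.00 → $9,241.00
Ending inventory (cost pool remaining) = $2,273.00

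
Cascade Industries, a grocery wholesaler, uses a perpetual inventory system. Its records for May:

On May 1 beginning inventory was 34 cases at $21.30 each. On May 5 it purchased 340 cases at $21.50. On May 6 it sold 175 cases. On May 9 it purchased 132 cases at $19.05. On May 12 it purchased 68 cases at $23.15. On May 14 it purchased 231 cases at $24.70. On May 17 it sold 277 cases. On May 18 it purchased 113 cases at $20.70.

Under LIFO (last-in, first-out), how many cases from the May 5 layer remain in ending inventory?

May 6, 175 sold [LIFO — newest first]: 175 @ $21.50 = $3,762.50
May 17, 277 sold [LIFO — newest first]: 231 @ $24.70 + 46 @ $23.15 = $6,770.60
Total COGS = $3,762.50 + $6,770.60 = $10,533.10
Ending inventory: 34 @ $21.30 + 165 @ $21.50 + 132 @ $19.05 + 22 @ $23.15 + 113 @ $20.70 = $9,634.70
Check: goods available $20,167.80 = COGS $10,533.10 + ending $9,634.70

165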